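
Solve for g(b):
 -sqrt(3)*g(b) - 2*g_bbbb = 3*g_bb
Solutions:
 g(b) = (C1*sin(2^(3/4)*3^(1/8)*b*cos(atan(sqrt(-9 + 8*sqrt(3))/3)/2)/2) + C2*cos(2^(3/4)*3^(1/8)*b*cos(atan(sqrt(-9 + 8*sqrt(3))/3)/2)/2))*exp(-2^(3/4)*3^(1/8)*b*sin(atan(sqrt(-9 + 8*sqrt(3))/3)/2)/2) + (C3*sin(2^(3/4)*3^(1/8)*b*cos(atan(sqrt(-9 + 8*sqrt(3))/3)/2)/2) + C4*cos(2^(3/4)*3^(1/8)*b*cos(atan(sqrt(-9 + 8*sqrt(3))/3)/2)/2))*exp(2^(3/4)*3^(1/8)*b*sin(atan(sqrt(-9 + 8*sqrt(3))/3)/2)/2)


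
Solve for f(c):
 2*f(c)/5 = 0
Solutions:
 f(c) = 0


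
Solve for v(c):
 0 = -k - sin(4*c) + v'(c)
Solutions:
 v(c) = C1 + c*k - cos(4*c)/4


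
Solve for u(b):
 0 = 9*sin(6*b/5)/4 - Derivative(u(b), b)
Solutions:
 u(b) = C1 - 15*cos(6*b/5)/8


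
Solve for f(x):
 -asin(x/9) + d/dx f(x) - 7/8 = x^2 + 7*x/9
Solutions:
 f(x) = C1 + x^3/3 + 7*x^2/18 + x*asin(x/9) + 7*x/8 + sqrt(81 - x^2)


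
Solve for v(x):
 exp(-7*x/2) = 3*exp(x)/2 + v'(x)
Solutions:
 v(x) = C1 - 3*exp(x)/2 - 2*exp(-7*x/2)/7


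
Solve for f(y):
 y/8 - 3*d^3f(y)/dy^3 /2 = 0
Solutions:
 f(y) = C1 + C2*y + C3*y^2 + y^4/288


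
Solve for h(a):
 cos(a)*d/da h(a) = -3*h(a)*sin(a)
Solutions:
 h(a) = C1*cos(a)^3


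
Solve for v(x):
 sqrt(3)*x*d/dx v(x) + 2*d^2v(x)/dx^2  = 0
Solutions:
 v(x) = C1 + C2*erf(3^(1/4)*x/2)


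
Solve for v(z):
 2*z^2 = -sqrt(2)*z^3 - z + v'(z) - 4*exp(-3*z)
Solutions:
 v(z) = C1 + sqrt(2)*z^4/4 + 2*z^3/3 + z^2/2 - 4*exp(-3*z)/3


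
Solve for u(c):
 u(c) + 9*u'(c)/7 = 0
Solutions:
 u(c) = C1*exp(-7*c/9)


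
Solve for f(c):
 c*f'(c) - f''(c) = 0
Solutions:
 f(c) = C1 + C2*erfi(sqrt(2)*c/2)


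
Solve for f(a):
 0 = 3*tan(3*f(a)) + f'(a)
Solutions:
 f(a) = -asin(C1*exp(-9*a))/3 + pi/3
 f(a) = asin(C1*exp(-9*a))/3


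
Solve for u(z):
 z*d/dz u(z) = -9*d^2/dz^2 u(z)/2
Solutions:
 u(z) = C1 + C2*erf(z/3)


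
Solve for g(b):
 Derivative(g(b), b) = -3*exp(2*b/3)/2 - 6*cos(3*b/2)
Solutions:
 g(b) = C1 - 9*exp(2*b/3)/4 - 4*sin(3*b/2)


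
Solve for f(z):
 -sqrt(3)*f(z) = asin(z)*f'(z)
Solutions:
 f(z) = C1*exp(-sqrt(3)*Integral(1/asin(z), z))


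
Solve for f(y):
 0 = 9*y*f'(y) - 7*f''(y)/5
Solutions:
 f(y) = C1 + C2*erfi(3*sqrt(70)*y/14)


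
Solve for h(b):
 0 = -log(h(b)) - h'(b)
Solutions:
 li(h(b)) = C1 - b


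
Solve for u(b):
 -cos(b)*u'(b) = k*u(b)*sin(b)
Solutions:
 u(b) = C1*exp(k*log(cos(b)))


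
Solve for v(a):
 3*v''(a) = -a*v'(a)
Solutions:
 v(a) = C1 + C2*erf(sqrt(6)*a/6)


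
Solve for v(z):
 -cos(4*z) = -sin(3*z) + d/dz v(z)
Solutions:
 v(z) = C1 - sin(4*z)/4 - cos(3*z)/3


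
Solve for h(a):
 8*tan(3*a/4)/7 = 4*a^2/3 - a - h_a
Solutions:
 h(a) = C1 + 4*a^3/9 - a^2/2 + 32*log(cos(3*a/4))/21


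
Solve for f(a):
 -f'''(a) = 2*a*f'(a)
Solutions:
 f(a) = C1 + Integral(C2*airyai(-2^(1/3)*a) + C3*airybi(-2^(1/3)*a), a)


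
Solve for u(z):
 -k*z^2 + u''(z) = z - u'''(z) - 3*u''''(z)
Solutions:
 u(z) = C1 + C2*z + k*z^4/12 + z^3*(1 - 2*k)/6 + z^2*(-2*k - 1/2) + (C3*sin(sqrt(11)*z/6) + C4*cos(sqrt(11)*z/6))*exp(-z/6)


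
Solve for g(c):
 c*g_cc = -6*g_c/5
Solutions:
 g(c) = C1 + C2/c^(1/5)


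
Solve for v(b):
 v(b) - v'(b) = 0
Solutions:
 v(b) = C1*exp(b)


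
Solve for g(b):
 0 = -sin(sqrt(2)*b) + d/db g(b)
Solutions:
 g(b) = C1 - sqrt(2)*cos(sqrt(2)*b)/2


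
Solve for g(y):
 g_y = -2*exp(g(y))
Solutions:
 g(y) = log(1/(C1 + 2*y))


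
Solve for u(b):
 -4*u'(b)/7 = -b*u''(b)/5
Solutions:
 u(b) = C1 + C2*b^(27/7)


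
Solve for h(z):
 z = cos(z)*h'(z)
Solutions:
 h(z) = C1 + Integral(z/cos(z), z)


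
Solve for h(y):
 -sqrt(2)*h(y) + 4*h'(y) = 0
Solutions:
 h(y) = C1*exp(sqrt(2)*y/4)


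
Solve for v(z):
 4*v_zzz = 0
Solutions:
 v(z) = C1 + C2*z + C3*z^2


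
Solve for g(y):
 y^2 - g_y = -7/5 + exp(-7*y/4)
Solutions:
 g(y) = C1 + y^3/3 + 7*y/5 + 4*exp(-7*y/4)/7


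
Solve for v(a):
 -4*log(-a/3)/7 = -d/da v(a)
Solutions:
 v(a) = C1 + 4*a*log(-a)/7 + 4*a*(-log(3) - 1)/7


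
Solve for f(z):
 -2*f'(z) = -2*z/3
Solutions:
 f(z) = C1 + z^2/6


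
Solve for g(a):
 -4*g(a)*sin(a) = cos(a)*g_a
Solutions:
 g(a) = C1*cos(a)^4


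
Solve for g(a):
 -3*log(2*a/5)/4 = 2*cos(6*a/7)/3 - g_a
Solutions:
 g(a) = C1 + 3*a*log(a)/4 - 3*a*log(5)/4 - 3*a/4 + 3*a*log(2)/4 + 7*sin(6*a/7)/9


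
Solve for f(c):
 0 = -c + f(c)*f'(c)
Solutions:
 f(c) = -sqrt(C1 + c^2)
 f(c) = sqrt(C1 + c^2)


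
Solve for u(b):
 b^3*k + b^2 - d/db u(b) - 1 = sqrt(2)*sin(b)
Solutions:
 u(b) = C1 + b^4*k/4 + b^3/3 - b + sqrt(2)*cos(b)


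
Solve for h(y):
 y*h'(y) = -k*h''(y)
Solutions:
 h(y) = C1 + C2*sqrt(k)*erf(sqrt(2)*y*sqrt(1/k)/2)


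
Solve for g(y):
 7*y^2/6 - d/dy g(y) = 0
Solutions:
 g(y) = C1 + 7*y^3/18


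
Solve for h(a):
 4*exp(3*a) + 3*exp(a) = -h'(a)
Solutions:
 h(a) = C1 - 4*exp(3*a)/3 - 3*exp(a)


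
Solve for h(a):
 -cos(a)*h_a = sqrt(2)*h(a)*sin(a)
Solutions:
 h(a) = C1*cos(a)^(sqrt(2))


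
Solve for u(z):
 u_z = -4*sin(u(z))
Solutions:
 u(z) = -acos((-C1 - exp(8*z))/(C1 - exp(8*z))) + 2*pi
 u(z) = acos((-C1 - exp(8*z))/(C1 - exp(8*z)))


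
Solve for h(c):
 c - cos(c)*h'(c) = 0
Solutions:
 h(c) = C1 + Integral(c/cos(c), c)


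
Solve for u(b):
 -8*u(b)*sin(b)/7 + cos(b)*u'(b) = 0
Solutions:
 u(b) = C1/cos(b)^(8/7)


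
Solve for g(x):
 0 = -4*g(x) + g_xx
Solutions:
 g(x) = C1*exp(-2*x) + C2*exp(2*x)


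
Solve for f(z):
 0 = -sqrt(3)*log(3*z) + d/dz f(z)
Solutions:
 f(z) = C1 + sqrt(3)*z*log(z) - sqrt(3)*z + sqrt(3)*z*log(3)


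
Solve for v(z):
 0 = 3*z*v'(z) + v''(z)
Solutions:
 v(z) = C1 + C2*erf(sqrt(6)*z/2)


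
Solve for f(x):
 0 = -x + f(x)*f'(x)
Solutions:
 f(x) = -sqrt(C1 + x^2)
 f(x) = sqrt(C1 + x^2)


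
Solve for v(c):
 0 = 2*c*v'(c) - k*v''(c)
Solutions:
 v(c) = C1 + C2*erf(c*sqrt(-1/k))/sqrt(-1/k)


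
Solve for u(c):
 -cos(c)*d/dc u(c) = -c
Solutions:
 u(c) = C1 + Integral(c/cos(c), c)


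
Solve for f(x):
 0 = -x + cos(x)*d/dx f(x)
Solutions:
 f(x) = C1 + Integral(x/cos(x), x)


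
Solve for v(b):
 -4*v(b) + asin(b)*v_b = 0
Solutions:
 v(b) = C1*exp(4*Integral(1/asin(b), b))


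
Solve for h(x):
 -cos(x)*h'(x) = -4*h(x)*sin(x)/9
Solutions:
 h(x) = C1/cos(x)^(4/9)


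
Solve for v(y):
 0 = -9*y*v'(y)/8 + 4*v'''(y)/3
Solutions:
 v(y) = C1 + Integral(C2*airyai(3*2^(1/3)*y/4) + C3*airybi(3*2^(1/3)*y/4), y)


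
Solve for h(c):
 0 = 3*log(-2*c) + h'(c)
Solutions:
 h(c) = C1 - 3*c*log(-c) + 3*c*(1 - log(2))


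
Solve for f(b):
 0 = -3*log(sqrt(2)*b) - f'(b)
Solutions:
 f(b) = C1 - 3*b*log(b) - 3*b*log(2)/2 + 3*b


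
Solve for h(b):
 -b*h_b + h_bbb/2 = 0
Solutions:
 h(b) = C1 + Integral(C2*airyai(2^(1/3)*b) + C3*airybi(2^(1/3)*b), b)


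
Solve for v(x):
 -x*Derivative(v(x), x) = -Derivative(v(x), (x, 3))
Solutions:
 v(x) = C1 + Integral(C2*airyai(x) + C3*airybi(x), x)


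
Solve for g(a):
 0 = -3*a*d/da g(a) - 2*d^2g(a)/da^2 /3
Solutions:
 g(a) = C1 + C2*erf(3*a/2)


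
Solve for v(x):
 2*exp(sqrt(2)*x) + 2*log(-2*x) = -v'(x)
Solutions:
 v(x) = C1 - 2*x*log(-x) + 2*x*(1 - log(2)) - sqrt(2)*exp(sqrt(2)*x)


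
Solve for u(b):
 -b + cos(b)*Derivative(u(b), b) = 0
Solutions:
 u(b) = C1 + Integral(b/cos(b), b)


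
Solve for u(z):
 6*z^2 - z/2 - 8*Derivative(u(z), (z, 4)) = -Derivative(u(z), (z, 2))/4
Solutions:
 u(z) = C1 + C2*z + C3*exp(-sqrt(2)*z/8) + C4*exp(sqrt(2)*z/8) - 2*z^4 + z^3/3 - 768*z^2


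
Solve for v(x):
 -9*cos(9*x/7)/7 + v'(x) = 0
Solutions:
 v(x) = C1 + sin(9*x/7)


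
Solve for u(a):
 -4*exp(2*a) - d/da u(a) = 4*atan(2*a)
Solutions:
 u(a) = C1 - 4*a*atan(2*a) - 2*exp(2*a) + log(4*a^2 + 1)


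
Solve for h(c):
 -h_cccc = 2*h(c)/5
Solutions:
 h(c) = (C1*sin(10^(3/4)*c/10) + C2*cos(10^(3/4)*c/10))*exp(-10^(3/4)*c/10) + (C3*sin(10^(3/4)*c/10) + C4*cos(10^(3/4)*c/10))*exp(10^(3/4)*c/10)


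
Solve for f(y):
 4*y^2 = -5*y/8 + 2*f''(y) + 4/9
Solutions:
 f(y) = C1 + C2*y + y^4/6 + 5*y^3/96 - y^2/9


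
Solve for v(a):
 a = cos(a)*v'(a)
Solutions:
 v(a) = C1 + Integral(a/cos(a), a)


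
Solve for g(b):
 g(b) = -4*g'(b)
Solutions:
 g(b) = C1*exp(-b/4)


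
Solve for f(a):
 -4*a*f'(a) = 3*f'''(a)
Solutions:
 f(a) = C1 + Integral(C2*airyai(-6^(2/3)*a/3) + C3*airybi(-6^(2/3)*a/3), a)


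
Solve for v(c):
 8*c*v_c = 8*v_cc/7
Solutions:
 v(c) = C1 + C2*erfi(sqrt(14)*c/2)


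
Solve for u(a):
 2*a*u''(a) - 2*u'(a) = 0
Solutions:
 u(a) = C1 + C2*a^2


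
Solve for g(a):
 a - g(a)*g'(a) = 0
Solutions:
 g(a) = -sqrt(C1 + a^2)
 g(a) = sqrt(C1 + a^2)


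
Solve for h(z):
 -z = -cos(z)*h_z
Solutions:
 h(z) = C1 + Integral(z/cos(z), z)


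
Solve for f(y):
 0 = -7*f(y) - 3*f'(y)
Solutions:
 f(y) = C1*exp(-7*y/3)


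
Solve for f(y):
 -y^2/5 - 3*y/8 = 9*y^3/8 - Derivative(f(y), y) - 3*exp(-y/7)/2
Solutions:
 f(y) = C1 + 9*y^4/32 + y^3/15 + 3*y^2/16 + 21*exp(-y/7)/2


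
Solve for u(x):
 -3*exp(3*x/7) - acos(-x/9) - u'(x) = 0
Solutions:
 u(x) = C1 - x*acos(-x/9) - sqrt(81 - x^2) - 7*exp(3*x/7)


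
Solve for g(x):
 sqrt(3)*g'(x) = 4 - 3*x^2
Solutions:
 g(x) = C1 - sqrt(3)*x^3/3 + 4*sqrt(3)*x/3


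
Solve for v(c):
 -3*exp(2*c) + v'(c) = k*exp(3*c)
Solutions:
 v(c) = C1 + k*exp(3*c)/3 + 3*exp(2*c)/2


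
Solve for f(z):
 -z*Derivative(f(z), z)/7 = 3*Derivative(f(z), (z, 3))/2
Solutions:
 f(z) = C1 + Integral(C2*airyai(-2^(1/3)*21^(2/3)*z/21) + C3*airybi(-2^(1/3)*21^(2/3)*z/21), z)


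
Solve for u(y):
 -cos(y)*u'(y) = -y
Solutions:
 u(y) = C1 + Integral(y/cos(y), y)


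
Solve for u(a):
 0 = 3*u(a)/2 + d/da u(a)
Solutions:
 u(a) = C1*exp(-3*a/2)


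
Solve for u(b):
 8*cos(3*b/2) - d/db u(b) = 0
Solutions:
 u(b) = C1 + 16*sin(3*b/2)/3


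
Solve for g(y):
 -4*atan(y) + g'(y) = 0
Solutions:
 g(y) = C1 + 4*y*atan(y) - 2*log(y^2 + 1)


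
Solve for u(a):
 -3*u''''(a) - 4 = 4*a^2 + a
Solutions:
 u(a) = C1 + C2*a + C3*a^2 + C4*a^3 - a^6/270 - a^5/360 - a^4/18


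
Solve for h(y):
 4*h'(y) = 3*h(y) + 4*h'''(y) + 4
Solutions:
 h(y) = C1*exp(3^(1/3)*y*(4*3^(1/3)/(sqrt(537) + 27)^(1/3) + (sqrt(537) + 27)^(1/3))/12)*sin(3^(1/6)*y*(-3^(2/3)*(sqrt(537) + 27)^(1/3)/12 + (sqrt(537) + 27)^(-1/3))) + C2*exp(3^(1/3)*y*(4*3^(1/3)/(sqrt(537) + 27)^(1/3) + (sqrt(537) + 27)^(1/3))/12)*cos(3^(1/6)*y*(-3^(2/3)*(sqrt(537) + 27)^(1/3)/12 + (sqrt(537) + 27)^(-1/3))) + C3*exp(-3^(1/3)*y*(4*3^(1/3)/(sqrt(537) + 27)^(1/3) + (sqrt(537) + 27)^(1/3))/6) - 4/3


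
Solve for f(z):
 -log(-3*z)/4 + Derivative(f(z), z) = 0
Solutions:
 f(z) = C1 + z*log(-z)/4 + z*(-1 + log(3))/4


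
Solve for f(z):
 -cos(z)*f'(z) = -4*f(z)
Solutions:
 f(z) = C1*(sin(z)^2 + 2*sin(z) + 1)/(sin(z)^2 - 2*sin(z) + 1)


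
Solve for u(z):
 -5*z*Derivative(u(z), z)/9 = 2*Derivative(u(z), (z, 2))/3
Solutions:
 u(z) = C1 + C2*erf(sqrt(15)*z/6)


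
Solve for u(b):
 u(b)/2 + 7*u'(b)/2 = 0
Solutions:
 u(b) = C1*exp(-b/7)


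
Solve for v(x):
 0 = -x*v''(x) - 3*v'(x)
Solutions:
 v(x) = C1 + C2/x^2


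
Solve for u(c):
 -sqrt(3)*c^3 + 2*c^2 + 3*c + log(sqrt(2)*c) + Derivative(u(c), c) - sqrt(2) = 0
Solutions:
 u(c) = C1 + sqrt(3)*c^4/4 - 2*c^3/3 - 3*c^2/2 - c*log(c) - c*log(2)/2 + c + sqrt(2)*c


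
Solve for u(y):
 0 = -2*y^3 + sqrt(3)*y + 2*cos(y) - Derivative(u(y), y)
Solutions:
 u(y) = C1 - y^4/2 + sqrt(3)*y^2/2 + 2*sin(y)


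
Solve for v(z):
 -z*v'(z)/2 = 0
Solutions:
 v(z) = C1


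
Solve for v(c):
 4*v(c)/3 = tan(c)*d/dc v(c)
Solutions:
 v(c) = C1*sin(c)^(4/3)


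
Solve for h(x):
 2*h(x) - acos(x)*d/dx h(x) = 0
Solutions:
 h(x) = C1*exp(2*Integral(1/acos(x), x))


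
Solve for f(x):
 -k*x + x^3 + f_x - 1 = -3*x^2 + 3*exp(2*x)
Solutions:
 f(x) = C1 + k*x^2/2 - x^4/4 - x^3 + x + 3*exp(2*x)/2


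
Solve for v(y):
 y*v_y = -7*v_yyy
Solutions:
 v(y) = C1 + Integral(C2*airyai(-7^(2/3)*y/7) + C3*airybi(-7^(2/3)*y/7), y)


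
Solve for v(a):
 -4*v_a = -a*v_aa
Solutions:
 v(a) = C1 + C2*a^5


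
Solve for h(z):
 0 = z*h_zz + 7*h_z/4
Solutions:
 h(z) = C1 + C2/z^(3/4)


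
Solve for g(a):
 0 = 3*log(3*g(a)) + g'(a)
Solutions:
 Integral(1/(log(_y) + log(3)), (_y, g(a)))/3 = C1 - a


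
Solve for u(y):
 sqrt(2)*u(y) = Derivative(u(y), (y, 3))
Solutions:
 u(y) = C3*exp(2^(1/6)*y) + (C1*sin(2^(1/6)*sqrt(3)*y/2) + C2*cos(2^(1/6)*sqrt(3)*y/2))*exp(-2^(1/6)*y/2)


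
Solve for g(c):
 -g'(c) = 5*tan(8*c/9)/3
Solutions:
 g(c) = C1 + 15*log(cos(8*c/9))/8


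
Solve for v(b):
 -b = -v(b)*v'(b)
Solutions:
 v(b) = -sqrt(C1 + b^2)
 v(b) = sqrt(C1 + b^2)


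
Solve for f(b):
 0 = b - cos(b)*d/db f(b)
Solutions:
 f(b) = C1 + Integral(b/cos(b), b)


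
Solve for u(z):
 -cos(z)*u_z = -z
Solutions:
 u(z) = C1 + Integral(z/cos(z), z)


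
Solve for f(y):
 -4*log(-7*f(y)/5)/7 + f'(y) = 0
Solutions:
 -7*Integral(1/(log(-_y) - log(5) + log(7)), (_y, f(y)))/4 = C1 - y


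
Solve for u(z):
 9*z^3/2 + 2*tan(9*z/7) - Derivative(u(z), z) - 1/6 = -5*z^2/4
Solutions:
 u(z) = C1 + 9*z^4/8 + 5*z^3/12 - z/6 - 14*log(cos(9*z/7))/9


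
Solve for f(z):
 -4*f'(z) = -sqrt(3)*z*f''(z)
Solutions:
 f(z) = C1 + C2*z^(1 + 4*sqrt(3)/3)


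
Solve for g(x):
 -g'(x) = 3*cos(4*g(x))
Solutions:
 g(x) = -asin((C1 + exp(24*x))/(C1 - exp(24*x)))/4 + pi/4
 g(x) = asin((C1 + exp(24*x))/(C1 - exp(24*x)))/4


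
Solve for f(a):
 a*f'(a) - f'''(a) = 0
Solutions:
 f(a) = C1 + Integral(C2*airyai(a) + C3*airybi(a), a)


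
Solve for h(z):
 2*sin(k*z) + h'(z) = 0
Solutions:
 h(z) = C1 + 2*cos(k*z)/k


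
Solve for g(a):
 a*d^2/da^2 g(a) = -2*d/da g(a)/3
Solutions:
 g(a) = C1 + C2*a^(1/3)


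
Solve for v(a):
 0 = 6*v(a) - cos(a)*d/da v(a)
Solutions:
 v(a) = C1*(sin(a)^3 + 3*sin(a)^2 + 3*sin(a) + 1)/(sin(a)^3 - 3*sin(a)^2 + 3*sin(a) - 1)


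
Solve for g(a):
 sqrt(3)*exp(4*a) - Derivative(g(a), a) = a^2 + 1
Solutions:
 g(a) = C1 - a^3/3 - a + sqrt(3)*exp(4*a)/4


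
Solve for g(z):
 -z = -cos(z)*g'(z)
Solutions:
 g(z) = C1 + Integral(z/cos(z), z)


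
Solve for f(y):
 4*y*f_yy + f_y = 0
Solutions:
 f(y) = C1 + C2*y^(3/4)


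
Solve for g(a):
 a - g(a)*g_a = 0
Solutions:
 g(a) = -sqrt(C1 + a^2)
 g(a) = sqrt(C1 + a^2)


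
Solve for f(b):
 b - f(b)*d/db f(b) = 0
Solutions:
 f(b) = -sqrt(C1 + b^2)
 f(b) = sqrt(C1 + b^2)


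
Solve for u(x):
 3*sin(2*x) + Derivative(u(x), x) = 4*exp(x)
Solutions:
 u(x) = C1 + 4*exp(x) + 3*cos(2*x)/2


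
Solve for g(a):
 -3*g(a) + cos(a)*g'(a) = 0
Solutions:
 g(a) = C1*(sin(a) + 1)^(3/2)/(sin(a) - 1)^(3/2)


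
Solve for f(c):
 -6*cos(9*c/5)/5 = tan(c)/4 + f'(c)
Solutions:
 f(c) = C1 + log(cos(c))/4 - 2*sin(9*c/5)/3


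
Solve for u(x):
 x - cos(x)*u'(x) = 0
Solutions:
 u(x) = C1 + Integral(x/cos(x), x)


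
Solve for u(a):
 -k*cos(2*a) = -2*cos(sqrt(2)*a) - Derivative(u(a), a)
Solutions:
 u(a) = C1 + k*sin(2*a)/2 - sqrt(2)*sin(sqrt(2)*a)


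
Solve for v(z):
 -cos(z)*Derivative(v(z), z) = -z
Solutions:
 v(z) = C1 + Integral(z/cos(z), z)


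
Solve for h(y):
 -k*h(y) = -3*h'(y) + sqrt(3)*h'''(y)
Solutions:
 h(y) = C1*exp(-y*(6^(2/3)*(sqrt(3)*k + sqrt(3*k^2 - 4*sqrt(3)))^(1/3) + 2*2^(1/3)*3^(5/6)/(sqrt(3)*k + sqrt(3*k^2 - 4*sqrt(3)))^(1/3))/6) + C2*exp(y*(6^(2/3)*(sqrt(3)*k + sqrt(3*k^2 - 4*sqrt(3)))^(1/3)/12 - 2^(2/3)*3^(1/6)*I*(sqrt(3)*k + sqrt(3*k^2 - 4*sqrt(3)))^(1/3)/4 - 4*sqrt(3)/((-6^(2/3) + 3*2^(2/3)*3^(1/6)*I)*(sqrt(3)*k + sqrt(3*k^2 - 4*sqrt(3)))^(1/3)))) + C3*exp(y*(6^(2/3)*(sqrt(3)*k + sqrt(3*k^2 - 4*sqrt(3)))^(1/3)/12 + 2^(2/3)*3^(1/6)*I*(sqrt(3)*k + sqrt(3*k^2 - 4*sqrt(3)))^(1/3)/4 + 4*sqrt(3)/((6^(2/3) + 3*2^(2/3)*3^(1/6)*I)*(sqrt(3)*k + sqrt(3*k^2 - 4*sqrt(3)))^(1/3))))


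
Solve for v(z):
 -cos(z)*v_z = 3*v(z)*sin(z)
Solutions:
 v(z) = C1*cos(z)^3


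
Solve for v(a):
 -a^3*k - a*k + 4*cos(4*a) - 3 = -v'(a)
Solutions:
 v(a) = C1 + a^4*k/4 + a^2*k/2 + 3*a - sin(4*a)


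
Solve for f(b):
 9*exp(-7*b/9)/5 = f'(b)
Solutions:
 f(b) = C1 - 81*exp(-7*b/9)/35


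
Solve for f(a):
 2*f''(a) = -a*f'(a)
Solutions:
 f(a) = C1 + C2*erf(a/2)


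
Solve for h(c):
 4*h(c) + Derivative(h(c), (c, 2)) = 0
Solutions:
 h(c) = C1*sin(2*c) + C2*cos(2*c)


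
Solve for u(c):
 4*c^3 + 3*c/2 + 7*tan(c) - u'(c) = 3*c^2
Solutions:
 u(c) = C1 + c^4 - c^3 + 3*c^2/4 - 7*log(cos(c))


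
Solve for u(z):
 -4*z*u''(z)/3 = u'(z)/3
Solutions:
 u(z) = C1 + C2*z^(3/4)


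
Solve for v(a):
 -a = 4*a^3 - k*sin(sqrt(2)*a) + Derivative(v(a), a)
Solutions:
 v(a) = C1 - a^4 - a^2/2 - sqrt(2)*k*cos(sqrt(2)*a)/2


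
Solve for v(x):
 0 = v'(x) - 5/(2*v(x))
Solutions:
 v(x) = -sqrt(C1 + 5*x)
 v(x) = sqrt(C1 + 5*x)


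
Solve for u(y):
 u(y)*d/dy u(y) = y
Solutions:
 u(y) = -sqrt(C1 + y^2)
 u(y) = sqrt(C1 + y^2)


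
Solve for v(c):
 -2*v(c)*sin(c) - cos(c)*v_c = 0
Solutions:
 v(c) = C1*cos(c)^2


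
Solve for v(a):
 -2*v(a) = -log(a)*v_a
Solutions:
 v(a) = C1*exp(2*li(a))


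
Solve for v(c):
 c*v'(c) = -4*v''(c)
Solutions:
 v(c) = C1 + C2*erf(sqrt(2)*c/4)


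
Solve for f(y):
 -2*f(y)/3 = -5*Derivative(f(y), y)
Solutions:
 f(y) = C1*exp(2*y/15)


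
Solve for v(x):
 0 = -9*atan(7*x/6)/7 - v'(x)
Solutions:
 v(x) = C1 - 9*x*atan(7*x/6)/7 + 27*log(49*x^2 + 36)/49


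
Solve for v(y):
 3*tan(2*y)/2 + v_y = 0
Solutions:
 v(y) = C1 + 3*log(cos(2*y))/4


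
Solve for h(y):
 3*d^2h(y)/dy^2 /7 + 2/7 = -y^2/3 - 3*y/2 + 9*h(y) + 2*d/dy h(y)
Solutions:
 h(y) = C1*exp(y*(7 - sqrt(238))/3) + C2*exp(y*(7 + sqrt(238))/3) + y^2/27 + 73*y/486 + 29/15309


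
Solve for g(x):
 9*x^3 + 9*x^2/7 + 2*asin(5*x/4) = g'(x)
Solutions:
 g(x) = C1 + 9*x^4/4 + 3*x^3/7 + 2*x*asin(5*x/4) + 2*sqrt(16 - 25*x^2)/5


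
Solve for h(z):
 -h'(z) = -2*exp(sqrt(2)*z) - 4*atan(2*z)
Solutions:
 h(z) = C1 + 4*z*atan(2*z) + sqrt(2)*exp(sqrt(2)*z) - log(4*z^2 + 1)


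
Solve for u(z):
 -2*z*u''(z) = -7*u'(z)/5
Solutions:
 u(z) = C1 + C2*z^(17/10)


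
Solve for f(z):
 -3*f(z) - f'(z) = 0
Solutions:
 f(z) = C1*exp(-3*z)


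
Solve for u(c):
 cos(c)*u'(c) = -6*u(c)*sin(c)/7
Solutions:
 u(c) = C1*cos(c)^(6/7)


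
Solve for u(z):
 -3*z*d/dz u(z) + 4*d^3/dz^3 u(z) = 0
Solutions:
 u(z) = C1 + Integral(C2*airyai(6^(1/3)*z/2) + C3*airybi(6^(1/3)*z/2), z)


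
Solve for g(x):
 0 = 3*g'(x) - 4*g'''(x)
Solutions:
 g(x) = C1 + C2*exp(-sqrt(3)*x/2) + C3*exp(sqrt(3)*x/2)


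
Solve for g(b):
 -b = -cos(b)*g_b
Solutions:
 g(b) = C1 + Integral(b/cos(b), b)


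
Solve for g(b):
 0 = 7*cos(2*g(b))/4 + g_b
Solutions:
 g(b) = -asin((C1 + exp(7*b))/(C1 - exp(7*b)))/2 + pi/2
 g(b) = asin((C1 + exp(7*b))/(C1 - exp(7*b)))/2


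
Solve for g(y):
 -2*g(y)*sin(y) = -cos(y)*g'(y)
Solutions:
 g(y) = C1/cos(y)^2


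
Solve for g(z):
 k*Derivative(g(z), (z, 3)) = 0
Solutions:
 g(z) = C1 + C2*z + C3*z^2


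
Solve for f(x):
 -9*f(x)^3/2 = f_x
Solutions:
 f(x) = -sqrt(-1/(C1 - 9*x))
 f(x) = sqrt(-1/(C1 - 9*x))


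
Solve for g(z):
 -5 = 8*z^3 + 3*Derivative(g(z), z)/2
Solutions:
 g(z) = C1 - 4*z^4/3 - 10*z/3


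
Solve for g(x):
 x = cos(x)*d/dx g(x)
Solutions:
 g(x) = C1 + Integral(x/cos(x), x)


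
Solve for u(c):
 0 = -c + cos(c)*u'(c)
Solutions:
 u(c) = C1 + Integral(c/cos(c), c)


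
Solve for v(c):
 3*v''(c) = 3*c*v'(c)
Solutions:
 v(c) = C1 + C2*erfi(sqrt(2)*c/2)


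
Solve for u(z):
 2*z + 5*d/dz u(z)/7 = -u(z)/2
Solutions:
 u(z) = C1*exp(-7*z/10) - 4*z + 40/7


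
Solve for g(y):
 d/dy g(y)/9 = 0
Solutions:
 g(y) = C1


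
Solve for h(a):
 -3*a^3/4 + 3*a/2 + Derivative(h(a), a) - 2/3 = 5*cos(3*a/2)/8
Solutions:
 h(a) = C1 + 3*a^4/16 - 3*a^2/4 + 2*a/3 + 5*sin(3*a/2)/12


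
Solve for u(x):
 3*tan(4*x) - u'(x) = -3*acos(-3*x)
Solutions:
 u(x) = C1 + 3*x*acos(-3*x) + sqrt(1 - 9*x^2) - 3*log(cos(4*x))/4


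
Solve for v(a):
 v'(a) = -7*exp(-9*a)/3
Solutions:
 v(a) = C1 + 7*exp(-9*a)/27


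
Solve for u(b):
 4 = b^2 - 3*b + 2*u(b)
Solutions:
 u(b) = -b^2/2 + 3*b/2 + 2


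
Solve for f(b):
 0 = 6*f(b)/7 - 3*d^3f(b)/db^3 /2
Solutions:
 f(b) = C3*exp(14^(2/3)*b/7) + (C1*sin(14^(2/3)*sqrt(3)*b/14) + C2*cos(14^(2/3)*sqrt(3)*b/14))*exp(-14^(2/3)*b/14)


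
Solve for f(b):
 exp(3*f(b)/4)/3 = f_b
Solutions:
 f(b) = 4*log(-1/(C1 + b))/3 + 8*log(2)/3
 f(b) = 4*log(2^(2/3)*(-1/(C1 + b))^(1/3)*(-1 - sqrt(3)*I)/2)
 f(b) = 4*log(2^(2/3)*(-1/(C1 + b))^(1/3)*(-1 + sqrt(3)*I)/2)


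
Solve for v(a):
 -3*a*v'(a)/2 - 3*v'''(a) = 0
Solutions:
 v(a) = C1 + Integral(C2*airyai(-2^(2/3)*a/2) + C3*airybi(-2^(2/3)*a/2), a)


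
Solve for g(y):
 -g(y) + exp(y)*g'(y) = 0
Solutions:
 g(y) = C1*exp(-exp(-y))


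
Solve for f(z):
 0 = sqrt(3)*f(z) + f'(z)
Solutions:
 f(z) = C1*exp(-sqrt(3)*z)


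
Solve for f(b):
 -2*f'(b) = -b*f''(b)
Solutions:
 f(b) = C1 + C2*b^3


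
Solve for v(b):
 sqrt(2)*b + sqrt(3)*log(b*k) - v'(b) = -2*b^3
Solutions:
 v(b) = C1 + b^4/2 + sqrt(2)*b^2/2 + sqrt(3)*b*log(b*k) - sqrt(3)*b


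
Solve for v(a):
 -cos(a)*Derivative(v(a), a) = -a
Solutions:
 v(a) = C1 + Integral(a/cos(a), a)


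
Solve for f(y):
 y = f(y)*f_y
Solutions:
 f(y) = -sqrt(C1 + y^2)
 f(y) = sqrt(C1 + y^2)


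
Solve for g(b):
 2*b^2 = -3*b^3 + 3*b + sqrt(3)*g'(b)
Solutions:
 g(b) = C1 + sqrt(3)*b^4/4 + 2*sqrt(3)*b^3/9 - sqrt(3)*b^2/2


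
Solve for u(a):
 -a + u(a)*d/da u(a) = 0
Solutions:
 u(a) = -sqrt(C1 + a^2)
 u(a) = sqrt(C1 + a^2)


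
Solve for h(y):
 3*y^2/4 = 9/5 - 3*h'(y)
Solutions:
 h(y) = C1 - y^3/12 + 3*y/5


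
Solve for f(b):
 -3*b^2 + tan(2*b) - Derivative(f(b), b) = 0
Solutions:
 f(b) = C1 - b^3 - log(cos(2*b))/2


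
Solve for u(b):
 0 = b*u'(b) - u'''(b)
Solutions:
 u(b) = C1 + Integral(C2*airyai(b) + C3*airybi(b), b)


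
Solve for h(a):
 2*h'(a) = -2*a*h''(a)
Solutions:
 h(a) = C1 + C2*log(a)


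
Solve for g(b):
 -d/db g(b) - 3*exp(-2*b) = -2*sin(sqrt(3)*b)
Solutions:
 g(b) = C1 - 2*sqrt(3)*cos(sqrt(3)*b)/3 + 3*exp(-2*b)/2


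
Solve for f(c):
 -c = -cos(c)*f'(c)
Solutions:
 f(c) = C1 + Integral(c/cos(c), c)


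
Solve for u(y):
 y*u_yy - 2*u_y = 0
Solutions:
 u(y) = C1 + C2*y^3


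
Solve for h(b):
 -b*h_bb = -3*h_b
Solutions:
 h(b) = C1 + C2*b^4


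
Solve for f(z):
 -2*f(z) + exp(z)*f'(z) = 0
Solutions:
 f(z) = C1*exp(-2*exp(-z))


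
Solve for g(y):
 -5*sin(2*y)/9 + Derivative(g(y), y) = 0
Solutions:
 g(y) = C1 - 5*cos(2*y)/18


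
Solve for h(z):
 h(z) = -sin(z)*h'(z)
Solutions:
 h(z) = C1*sqrt(cos(z) + 1)/sqrt(cos(z) - 1)


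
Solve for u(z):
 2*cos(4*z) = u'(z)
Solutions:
 u(z) = C1 + sin(4*z)/2


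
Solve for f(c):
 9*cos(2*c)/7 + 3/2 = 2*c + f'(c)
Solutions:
 f(c) = C1 - c^2 + 3*c/2 + 9*sin(c)*cos(c)/7


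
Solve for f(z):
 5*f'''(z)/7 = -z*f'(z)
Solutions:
 f(z) = C1 + Integral(C2*airyai(-5^(2/3)*7^(1/3)*z/5) + C3*airybi(-5^(2/3)*7^(1/3)*z/5), z)


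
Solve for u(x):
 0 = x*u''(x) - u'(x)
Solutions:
 u(x) = C1 + C2*x^2


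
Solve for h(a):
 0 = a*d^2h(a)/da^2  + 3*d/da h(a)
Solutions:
 h(a) = C1 + C2/a^2


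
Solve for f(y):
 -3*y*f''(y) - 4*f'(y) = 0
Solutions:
 f(y) = C1 + C2/y^(1/3)


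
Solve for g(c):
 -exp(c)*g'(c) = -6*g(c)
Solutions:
 g(c) = C1*exp(-6*exp(-c))


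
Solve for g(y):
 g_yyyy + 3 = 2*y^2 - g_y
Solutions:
 g(y) = C1 + C4*exp(-y) + 2*y^3/3 - 3*y + (C2*sin(sqrt(3)*y/2) + C3*cos(sqrt(3)*y/2))*exp(y/2)


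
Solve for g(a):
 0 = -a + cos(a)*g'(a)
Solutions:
 g(a) = C1 + Integral(a/cos(a), a)


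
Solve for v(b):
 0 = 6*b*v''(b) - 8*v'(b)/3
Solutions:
 v(b) = C1 + C2*b^(13/9)


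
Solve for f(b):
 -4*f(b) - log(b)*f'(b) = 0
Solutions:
 f(b) = C1*exp(-4*li(b))


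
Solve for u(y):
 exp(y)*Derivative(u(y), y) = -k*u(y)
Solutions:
 u(y) = C1*exp(k*exp(-y))


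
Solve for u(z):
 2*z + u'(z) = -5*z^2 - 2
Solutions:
 u(z) = C1 - 5*z^3/3 - z^2 - 2*z


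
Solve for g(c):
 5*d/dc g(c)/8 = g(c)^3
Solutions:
 g(c) = -sqrt(10)*sqrt(-1/(C1 + 8*c))/2
 g(c) = sqrt(10)*sqrt(-1/(C1 + 8*c))/2


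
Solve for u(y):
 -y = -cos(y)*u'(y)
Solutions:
 u(y) = C1 + Integral(y/cos(y), y)


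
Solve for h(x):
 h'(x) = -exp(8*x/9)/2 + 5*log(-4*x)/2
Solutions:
 h(x) = C1 + 5*x*log(-x)/2 + x*(-5/2 + 5*log(2)) - 9*exp(8*x/9)/16


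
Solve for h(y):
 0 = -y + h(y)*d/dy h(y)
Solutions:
 h(y) = -sqrt(C1 + y^2)
 h(y) = sqrt(C1 + y^2)


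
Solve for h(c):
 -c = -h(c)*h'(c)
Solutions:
 h(c) = -sqrt(C1 + c^2)
 h(c) = sqrt(C1 + c^2)


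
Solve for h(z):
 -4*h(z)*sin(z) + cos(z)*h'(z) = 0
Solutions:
 h(z) = C1/cos(z)^4


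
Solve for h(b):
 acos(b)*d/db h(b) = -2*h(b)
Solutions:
 h(b) = C1*exp(-2*Integral(1/acos(b), b))


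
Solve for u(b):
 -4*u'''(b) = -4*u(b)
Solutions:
 u(b) = C3*exp(b) + (C1*sin(sqrt(3)*b/2) + C2*cos(sqrt(3)*b/2))*exp(-b/2)


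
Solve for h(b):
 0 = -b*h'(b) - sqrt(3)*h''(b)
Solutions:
 h(b) = C1 + C2*erf(sqrt(2)*3^(3/4)*b/6)


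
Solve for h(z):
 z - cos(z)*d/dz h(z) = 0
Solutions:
 h(z) = C1 + Integral(z/cos(z), z)


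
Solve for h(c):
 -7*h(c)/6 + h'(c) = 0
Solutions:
 h(c) = C1*exp(7*c/6)


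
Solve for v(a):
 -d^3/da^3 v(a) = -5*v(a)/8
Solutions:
 v(a) = C3*exp(5^(1/3)*a/2) + (C1*sin(sqrt(3)*5^(1/3)*a/4) + C2*cos(sqrt(3)*5^(1/3)*a/4))*exp(-5^(1/3)*a/4)


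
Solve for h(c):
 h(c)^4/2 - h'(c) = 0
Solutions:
 h(c) = 2^(1/3)*(-1/(C1 + 3*c))^(1/3)
 h(c) = 2^(1/3)*(-1/(C1 + c))^(1/3)*(-3^(2/3) - 3*3^(1/6)*I)/6
 h(c) = 2^(1/3)*(-1/(C1 + c))^(1/3)*(-3^(2/3) + 3*3^(1/6)*I)/6


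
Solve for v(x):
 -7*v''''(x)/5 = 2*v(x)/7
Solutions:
 v(x) = (C1*sin(2^(3/4)*5^(1/4)*sqrt(7)*x/14) + C2*cos(2^(3/4)*5^(1/4)*sqrt(7)*x/14))*exp(-2^(3/4)*5^(1/4)*sqrt(7)*x/14) + (C3*sin(2^(3/4)*5^(1/4)*sqrt(7)*x/14) + C4*cos(2^(3/4)*5^(1/4)*sqrt(7)*x/14))*exp(2^(3/4)*5^(1/4)*sqrt(7)*x/14)


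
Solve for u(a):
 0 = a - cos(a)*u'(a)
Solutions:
 u(a) = C1 + Integral(a/cos(a), a)


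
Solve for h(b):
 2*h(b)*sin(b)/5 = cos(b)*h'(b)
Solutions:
 h(b) = C1/cos(b)^(2/5)


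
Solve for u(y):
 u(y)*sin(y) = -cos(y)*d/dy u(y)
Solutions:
 u(y) = C1*cos(y)


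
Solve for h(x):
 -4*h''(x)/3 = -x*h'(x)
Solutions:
 h(x) = C1 + C2*erfi(sqrt(6)*x/4)


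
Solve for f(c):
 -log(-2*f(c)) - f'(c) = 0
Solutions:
 Integral(1/(log(-_y) + log(2)), (_y, f(c))) = C1 - c


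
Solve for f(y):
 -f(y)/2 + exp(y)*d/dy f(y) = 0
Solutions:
 f(y) = C1*exp(-exp(-y)/2)


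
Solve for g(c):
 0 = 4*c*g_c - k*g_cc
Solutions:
 g(c) = C1 + C2*erf(sqrt(2)*c*sqrt(-1/k))/sqrt(-1/k)


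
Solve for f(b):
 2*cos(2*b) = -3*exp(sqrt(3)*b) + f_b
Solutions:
 f(b) = C1 + sqrt(3)*exp(sqrt(3)*b) + sin(2*b)


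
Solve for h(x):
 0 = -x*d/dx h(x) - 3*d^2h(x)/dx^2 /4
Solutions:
 h(x) = C1 + C2*erf(sqrt(6)*x/3)


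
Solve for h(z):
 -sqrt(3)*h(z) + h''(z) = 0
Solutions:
 h(z) = C1*exp(-3^(1/4)*z) + C2*exp(3^(1/4)*z)


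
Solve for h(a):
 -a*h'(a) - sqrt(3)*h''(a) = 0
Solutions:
 h(a) = C1 + C2*erf(sqrt(2)*3^(3/4)*a/6)


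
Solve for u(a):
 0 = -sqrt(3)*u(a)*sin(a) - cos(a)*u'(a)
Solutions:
 u(a) = C1*cos(a)^(sqrt(3))


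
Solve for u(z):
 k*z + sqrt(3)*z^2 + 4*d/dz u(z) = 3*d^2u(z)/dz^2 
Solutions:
 u(z) = C1 + C2*exp(4*z/3) - k*z^2/8 - 3*k*z/16 - sqrt(3)*z^3/12 - 3*sqrt(3)*z^2/16 - 9*sqrt(3)*z/32


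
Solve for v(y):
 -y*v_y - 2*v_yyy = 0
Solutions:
 v(y) = C1 + Integral(C2*airyai(-2^(2/3)*y/2) + C3*airybi(-2^(2/3)*y/2), y)


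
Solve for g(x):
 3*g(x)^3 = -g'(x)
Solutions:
 g(x) = -sqrt(2)*sqrt(-1/(C1 - 3*x))/2
 g(x) = sqrt(2)*sqrt(-1/(C1 - 3*x))/2


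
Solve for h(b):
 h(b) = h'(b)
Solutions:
 h(b) = C1*exp(b)


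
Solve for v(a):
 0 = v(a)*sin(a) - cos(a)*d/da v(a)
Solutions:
 v(a) = C1/cos(a)


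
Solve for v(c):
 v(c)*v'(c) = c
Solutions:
 v(c) = -sqrt(C1 + c^2)
 v(c) = sqrt(C1 + c^2)


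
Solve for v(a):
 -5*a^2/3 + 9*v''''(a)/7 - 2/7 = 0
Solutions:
 v(a) = C1 + C2*a + C3*a^2 + C4*a^3 + 7*a^6/1944 + a^4/108


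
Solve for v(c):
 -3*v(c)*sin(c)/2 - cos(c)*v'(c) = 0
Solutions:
 v(c) = C1*cos(c)^(3/2)


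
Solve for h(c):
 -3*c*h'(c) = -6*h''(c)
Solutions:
 h(c) = C1 + C2*erfi(c/2)


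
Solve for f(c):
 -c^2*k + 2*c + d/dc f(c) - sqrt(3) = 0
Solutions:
 f(c) = C1 + c^3*k/3 - c^2 + sqrt(3)*c


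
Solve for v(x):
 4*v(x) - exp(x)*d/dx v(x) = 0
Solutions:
 v(x) = C1*exp(-4*exp(-x))


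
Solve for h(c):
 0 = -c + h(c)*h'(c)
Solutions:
 h(c) = -sqrt(C1 + c^2)
 h(c) = sqrt(C1 + c^2)


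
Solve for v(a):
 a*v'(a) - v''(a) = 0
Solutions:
 v(a) = C1 + C2*erfi(sqrt(2)*a/2)


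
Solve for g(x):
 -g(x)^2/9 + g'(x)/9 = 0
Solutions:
 g(x) = -1/(C1 + x)


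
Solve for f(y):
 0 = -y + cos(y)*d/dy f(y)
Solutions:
 f(y) = C1 + Integral(y/cos(y), y)


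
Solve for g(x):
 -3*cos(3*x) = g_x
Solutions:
 g(x) = C1 - sin(3*x)


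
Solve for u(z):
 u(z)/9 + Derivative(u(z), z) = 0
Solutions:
 u(z) = C1*exp(-z/9)


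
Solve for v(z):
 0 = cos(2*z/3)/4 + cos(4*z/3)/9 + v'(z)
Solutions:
 v(z) = C1 - 3*sin(2*z/3)/8 - sin(4*z/3)/12


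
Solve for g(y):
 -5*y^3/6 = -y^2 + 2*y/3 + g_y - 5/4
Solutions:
 g(y) = C1 - 5*y^4/24 + y^3/3 - y^2/3 + 5*y/4


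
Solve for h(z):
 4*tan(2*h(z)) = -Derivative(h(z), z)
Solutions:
 h(z) = -asin(C1*exp(-8*z))/2 + pi/2
 h(z) = asin(C1*exp(-8*z))/2


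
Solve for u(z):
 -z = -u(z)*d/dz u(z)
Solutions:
 u(z) = -sqrt(C1 + z^2)
 u(z) = sqrt(C1 + z^2)


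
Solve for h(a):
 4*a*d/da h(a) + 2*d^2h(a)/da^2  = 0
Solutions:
 h(a) = C1 + C2*erf(a)


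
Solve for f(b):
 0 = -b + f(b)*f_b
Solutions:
 f(b) = -sqrt(C1 + b^2)
 f(b) = sqrt(C1 + b^2)


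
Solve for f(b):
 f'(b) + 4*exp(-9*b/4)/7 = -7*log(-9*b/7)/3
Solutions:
 f(b) = C1 - 7*b*log(-b)/3 + 7*b*(-2*log(3) + 1 + log(7))/3 + 16*exp(-9*b/4)/63


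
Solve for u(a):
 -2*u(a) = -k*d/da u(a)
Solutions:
 u(a) = C1*exp(2*a/k)


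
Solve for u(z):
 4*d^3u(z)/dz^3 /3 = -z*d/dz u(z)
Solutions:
 u(z) = C1 + Integral(C2*airyai(-6^(1/3)*z/2) + C3*airybi(-6^(1/3)*z/2), z)


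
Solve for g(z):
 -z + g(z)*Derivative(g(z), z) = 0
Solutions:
 g(z) = -sqrt(C1 + z^2)
 g(z) = sqrt(C1 + z^2)


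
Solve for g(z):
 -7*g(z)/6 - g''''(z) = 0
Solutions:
 g(z) = (C1*sin(14^(1/4)*3^(3/4)*z/6) + C2*cos(14^(1/4)*3^(3/4)*z/6))*exp(-14^(1/4)*3^(3/4)*z/6) + (C3*sin(14^(1/4)*3^(3/4)*z/6) + C4*cos(14^(1/4)*3^(3/4)*z/6))*exp(14^(1/4)*3^(3/4)*z/6)


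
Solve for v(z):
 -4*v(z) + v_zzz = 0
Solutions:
 v(z) = C3*exp(2^(2/3)*z) + (C1*sin(2^(2/3)*sqrt(3)*z/2) + C2*cos(2^(2/3)*sqrt(3)*z/2))*exp(-2^(2/3)*z/2)


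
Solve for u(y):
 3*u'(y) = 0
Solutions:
 u(y) = C1


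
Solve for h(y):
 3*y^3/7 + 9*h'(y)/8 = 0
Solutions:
 h(y) = C1 - 2*y^4/21


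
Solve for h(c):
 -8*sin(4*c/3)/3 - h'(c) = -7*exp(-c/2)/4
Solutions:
 h(c) = C1 + 2*cos(4*c/3) - 7*exp(-c/2)/2


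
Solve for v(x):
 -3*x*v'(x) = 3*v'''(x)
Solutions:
 v(x) = C1 + Integral(C2*airyai(-x) + C3*airybi(-x), x)


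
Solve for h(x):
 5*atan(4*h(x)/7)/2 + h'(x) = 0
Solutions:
 Integral(1/atan(4*_y/7), (_y, h(x))) = C1 - 5*x/2


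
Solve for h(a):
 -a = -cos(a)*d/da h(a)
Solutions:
 h(a) = C1 + Integral(a/cos(a), a)


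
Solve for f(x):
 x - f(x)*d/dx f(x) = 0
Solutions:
 f(x) = -sqrt(C1 + x^2)
 f(x) = sqrt(C1 + x^2)


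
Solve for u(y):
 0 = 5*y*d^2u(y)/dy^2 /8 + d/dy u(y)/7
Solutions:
 u(y) = C1 + C2*y^(27/35)


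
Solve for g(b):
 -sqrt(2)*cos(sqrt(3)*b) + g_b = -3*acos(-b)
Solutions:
 g(b) = C1 - 3*b*acos(-b) - 3*sqrt(1 - b^2) + sqrt(6)*sin(sqrt(3)*b)/3


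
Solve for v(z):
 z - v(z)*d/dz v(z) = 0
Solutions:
 v(z) = -sqrt(C1 + z^2)
 v(z) = sqrt(C1 + z^2)


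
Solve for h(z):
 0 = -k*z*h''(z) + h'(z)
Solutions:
 h(z) = C1 + z^(((re(k) + 1)*re(k) + im(k)^2)/(re(k)^2 + im(k)^2))*(C2*sin(log(z)*Abs(im(k))/(re(k)^2 + im(k)^2)) + C3*cos(log(z)*im(k)/(re(k)^2 + im(k)^2)))


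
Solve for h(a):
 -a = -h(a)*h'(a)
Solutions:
 h(a) = -sqrt(C1 + a^2)
 h(a) = sqrt(C1 + a^2)


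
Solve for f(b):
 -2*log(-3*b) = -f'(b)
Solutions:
 f(b) = C1 + 2*b*log(-b) + 2*b*(-1 + log(3))


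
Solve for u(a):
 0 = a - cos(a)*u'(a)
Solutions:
 u(a) = C1 + Integral(a/cos(a), a)


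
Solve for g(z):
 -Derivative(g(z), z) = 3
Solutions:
 g(z) = C1 - 3*z


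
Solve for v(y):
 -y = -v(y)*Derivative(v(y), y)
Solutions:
 v(y) = -sqrt(C1 + y^2)
 v(y) = sqrt(C1 + y^2)


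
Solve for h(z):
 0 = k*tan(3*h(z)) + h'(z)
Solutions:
 h(z) = -asin(C1*exp(-3*k*z))/3 + pi/3
 h(z) = asin(C1*exp(-3*k*z))/3


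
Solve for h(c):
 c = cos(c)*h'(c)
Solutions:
 h(c) = C1 + Integral(c/cos(c), c)


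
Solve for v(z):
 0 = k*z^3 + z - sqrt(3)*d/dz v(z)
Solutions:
 v(z) = C1 + sqrt(3)*k*z^4/12 + sqrt(3)*z^2/6


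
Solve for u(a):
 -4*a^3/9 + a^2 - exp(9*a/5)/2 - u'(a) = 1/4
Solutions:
 u(a) = C1 - a^4/9 + a^3/3 - a/4 - 5*exp(9*a/5)/18


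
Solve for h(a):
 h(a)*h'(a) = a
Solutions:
 h(a) = -sqrt(C1 + a^2)
 h(a) = sqrt(C1 + a^2)


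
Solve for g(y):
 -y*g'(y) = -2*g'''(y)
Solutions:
 g(y) = C1 + Integral(C2*airyai(2^(2/3)*y/2) + C3*airybi(2^(2/3)*y/2), y)


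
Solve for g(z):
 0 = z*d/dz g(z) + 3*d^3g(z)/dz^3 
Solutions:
 g(z) = C1 + Integral(C2*airyai(-3^(2/3)*z/3) + C3*airybi(-3^(2/3)*z/3), z)


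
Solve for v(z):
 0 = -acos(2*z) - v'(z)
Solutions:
 v(z) = C1 - z*acos(2*z) + sqrt(1 - 4*z^2)/2


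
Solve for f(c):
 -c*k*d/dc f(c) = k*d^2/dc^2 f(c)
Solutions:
 f(c) = C1 + C2*erf(sqrt(2)*c/2)


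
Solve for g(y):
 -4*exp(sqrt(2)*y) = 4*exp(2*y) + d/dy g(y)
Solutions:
 g(y) = C1 - 2*exp(2*y) - 2*sqrt(2)*exp(sqrt(2)*y)


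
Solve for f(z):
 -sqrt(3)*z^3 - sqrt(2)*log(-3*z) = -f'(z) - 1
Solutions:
 f(z) = C1 + sqrt(3)*z^4/4 + sqrt(2)*z*log(-z) + z*(-sqrt(2) - 1 + sqrt(2)*log(3))


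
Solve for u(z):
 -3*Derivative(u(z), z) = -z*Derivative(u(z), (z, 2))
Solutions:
 u(z) = C1 + C2*z^4


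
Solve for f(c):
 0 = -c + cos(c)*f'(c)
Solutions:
 f(c) = C1 + Integral(c/cos(c), c)


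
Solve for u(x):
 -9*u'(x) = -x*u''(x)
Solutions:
 u(x) = C1 + C2*x^10


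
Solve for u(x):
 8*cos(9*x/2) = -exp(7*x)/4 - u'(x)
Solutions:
 u(x) = C1 - exp(7*x)/28 - 16*sin(9*x/2)/9


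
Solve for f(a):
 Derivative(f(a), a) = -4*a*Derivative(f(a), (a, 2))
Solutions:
 f(a) = C1 + C2*a^(3/4)


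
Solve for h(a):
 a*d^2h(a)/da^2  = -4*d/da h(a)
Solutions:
 h(a) = C1 + C2/a^3


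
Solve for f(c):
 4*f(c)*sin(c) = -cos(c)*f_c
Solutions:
 f(c) = C1*cos(c)^4


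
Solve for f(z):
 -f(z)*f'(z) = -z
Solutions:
 f(z) = -sqrt(C1 + z^2)
 f(z) = sqrt(C1 + z^2)


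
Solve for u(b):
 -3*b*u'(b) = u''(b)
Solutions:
 u(b) = C1 + C2*erf(sqrt(6)*b/2)


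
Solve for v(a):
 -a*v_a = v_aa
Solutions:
 v(a) = C1 + C2*erf(sqrt(2)*a/2)


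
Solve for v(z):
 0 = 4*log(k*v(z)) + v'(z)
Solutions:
 li(k*v(z))/k = C1 - 4*z


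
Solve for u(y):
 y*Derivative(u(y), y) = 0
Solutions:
 u(y) = C1


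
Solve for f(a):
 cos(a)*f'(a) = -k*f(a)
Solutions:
 f(a) = C1*exp(k*(log(sin(a) - 1) - log(sin(a) + 1))/2)


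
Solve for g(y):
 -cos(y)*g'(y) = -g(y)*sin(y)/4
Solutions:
 g(y) = C1/cos(y)^(1/4)


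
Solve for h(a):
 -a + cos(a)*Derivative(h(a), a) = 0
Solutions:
 h(a) = C1 + Integral(a/cos(a), a)


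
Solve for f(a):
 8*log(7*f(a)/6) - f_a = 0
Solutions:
 Integral(1/(-log(_y) - log(7) + log(6)), (_y, f(a)))/8 = C1 - a


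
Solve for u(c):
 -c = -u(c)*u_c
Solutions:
 u(c) = -sqrt(C1 + c^2)
 u(c) = sqrt(C1 + c^2)


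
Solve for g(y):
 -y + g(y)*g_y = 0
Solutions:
 g(y) = -sqrt(C1 + y^2)
 g(y) = sqrt(C1 + y^2)


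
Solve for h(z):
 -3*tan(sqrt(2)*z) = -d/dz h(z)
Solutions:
 h(z) = C1 - 3*sqrt(2)*log(cos(sqrt(2)*z))/2


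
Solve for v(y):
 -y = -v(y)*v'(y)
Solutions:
 v(y) = -sqrt(C1 + y^2)
 v(y) = sqrt(C1 + y^2)


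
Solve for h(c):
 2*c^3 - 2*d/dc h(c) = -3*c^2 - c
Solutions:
 h(c) = C1 + c^4/4 + c^3/2 + c^2/4


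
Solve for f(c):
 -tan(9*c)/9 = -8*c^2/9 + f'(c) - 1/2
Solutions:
 f(c) = C1 + 8*c^3/27 + c/2 + log(cos(9*c))/81


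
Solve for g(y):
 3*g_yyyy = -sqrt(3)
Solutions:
 g(y) = C1 + C2*y + C3*y^2 + C4*y^3 - sqrt(3)*y^4/72


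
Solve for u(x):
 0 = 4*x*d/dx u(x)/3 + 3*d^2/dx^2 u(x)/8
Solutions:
 u(x) = C1 + C2*erf(4*x/3)


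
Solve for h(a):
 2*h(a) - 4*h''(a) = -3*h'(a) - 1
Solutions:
 h(a) = C1*exp(a*(3 - sqrt(41))/8) + C2*exp(a*(3 + sqrt(41))/8) - 1/2


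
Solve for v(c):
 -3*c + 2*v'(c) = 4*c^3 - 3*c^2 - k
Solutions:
 v(c) = C1 + c^4/2 - c^3/2 + 3*c^2/4 - c*k/2


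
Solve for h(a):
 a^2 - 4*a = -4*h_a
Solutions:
 h(a) = C1 - a^3/12 + a^2/2


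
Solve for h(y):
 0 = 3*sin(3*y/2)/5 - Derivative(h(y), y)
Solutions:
 h(y) = C1 - 2*cos(3*y/2)/5


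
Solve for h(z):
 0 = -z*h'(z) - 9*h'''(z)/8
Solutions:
 h(z) = C1 + Integral(C2*airyai(-2*3^(1/3)*z/3) + C3*airybi(-2*3^(1/3)*z/3), z)


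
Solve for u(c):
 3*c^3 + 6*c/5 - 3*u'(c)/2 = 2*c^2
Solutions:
 u(c) = C1 + c^4/2 - 4*c^3/9 + 2*c^2/5


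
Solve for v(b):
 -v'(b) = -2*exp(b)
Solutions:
 v(b) = C1 + 2*exp(b)


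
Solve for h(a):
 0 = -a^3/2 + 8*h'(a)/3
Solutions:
 h(a) = C1 + 3*a^4/64


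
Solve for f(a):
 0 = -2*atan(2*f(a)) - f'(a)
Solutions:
 Integral(1/atan(2*_y), (_y, f(a))) = C1 - 2*a


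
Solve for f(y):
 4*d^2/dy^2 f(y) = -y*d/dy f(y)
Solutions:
 f(y) = C1 + C2*erf(sqrt(2)*y/4)


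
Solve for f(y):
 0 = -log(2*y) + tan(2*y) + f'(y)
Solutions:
 f(y) = C1 + y*log(y) - y + y*log(2) + log(cos(2*y))/2


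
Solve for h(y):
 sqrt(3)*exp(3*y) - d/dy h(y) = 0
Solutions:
 h(y) = C1 + sqrt(3)*exp(3*y)/3


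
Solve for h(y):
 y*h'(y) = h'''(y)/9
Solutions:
 h(y) = C1 + Integral(C2*airyai(3^(2/3)*y) + C3*airybi(3^(2/3)*y), y)


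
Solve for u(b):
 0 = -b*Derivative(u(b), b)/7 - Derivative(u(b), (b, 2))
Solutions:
 u(b) = C1 + C2*erf(sqrt(14)*b/14)


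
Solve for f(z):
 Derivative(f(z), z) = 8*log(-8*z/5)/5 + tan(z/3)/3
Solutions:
 f(z) = C1 + 8*z*log(-z)/5 - 8*z*log(5)/5 - 8*z/5 + 24*z*log(2)/5 - log(cos(z/3))


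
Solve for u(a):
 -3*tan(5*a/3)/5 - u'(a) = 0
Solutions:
 u(a) = C1 + 9*log(cos(5*a/3))/25


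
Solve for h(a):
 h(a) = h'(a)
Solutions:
 h(a) = C1*exp(a)


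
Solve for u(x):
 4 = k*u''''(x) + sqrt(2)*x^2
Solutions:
 u(x) = C1 + C2*x + C3*x^2 + C4*x^3 - sqrt(2)*x^6/(360*k) + x^4/(6*k)


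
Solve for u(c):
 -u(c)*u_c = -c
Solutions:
 u(c) = -sqrt(C1 + c^2)
 u(c) = sqrt(C1 + c^2)


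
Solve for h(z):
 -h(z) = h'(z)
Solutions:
 h(z) = C1*exp(-z)


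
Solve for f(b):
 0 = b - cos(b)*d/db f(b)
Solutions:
 f(b) = C1 + Integral(b/cos(b), b)


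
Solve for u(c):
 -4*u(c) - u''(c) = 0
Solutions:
 u(c) = C1*sin(2*c) + C2*cos(2*c)


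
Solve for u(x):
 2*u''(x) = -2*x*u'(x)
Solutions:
 u(x) = C1 + C2*erf(sqrt(2)*x/2)


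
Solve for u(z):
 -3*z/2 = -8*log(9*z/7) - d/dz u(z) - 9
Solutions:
 u(z) = C1 + 3*z^2/4 - 8*z*log(z) + z*log(5764801/43046721) - z
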